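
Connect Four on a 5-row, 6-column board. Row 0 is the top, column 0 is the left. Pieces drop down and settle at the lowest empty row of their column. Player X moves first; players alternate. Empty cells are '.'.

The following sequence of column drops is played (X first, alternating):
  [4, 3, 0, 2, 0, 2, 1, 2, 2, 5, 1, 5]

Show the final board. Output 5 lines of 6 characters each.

Answer: ......
..X...
..O...
XXO..O
XXOOXO

Derivation:
Move 1: X drops in col 4, lands at row 4
Move 2: O drops in col 3, lands at row 4
Move 3: X drops in col 0, lands at row 4
Move 4: O drops in col 2, lands at row 4
Move 5: X drops in col 0, lands at row 3
Move 6: O drops in col 2, lands at row 3
Move 7: X drops in col 1, lands at row 4
Move 8: O drops in col 2, lands at row 2
Move 9: X drops in col 2, lands at row 1
Move 10: O drops in col 5, lands at row 4
Move 11: X drops in col 1, lands at row 3
Move 12: O drops in col 5, lands at row 3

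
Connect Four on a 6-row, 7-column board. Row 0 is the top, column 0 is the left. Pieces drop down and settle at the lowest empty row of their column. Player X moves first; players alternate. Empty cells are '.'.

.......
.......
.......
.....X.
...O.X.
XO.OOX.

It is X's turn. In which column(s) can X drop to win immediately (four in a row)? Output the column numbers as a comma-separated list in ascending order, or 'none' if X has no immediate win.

col 0: drop X → no win
col 1: drop X → no win
col 2: drop X → no win
col 3: drop X → no win
col 4: drop X → no win
col 5: drop X → WIN!
col 6: drop X → no win

Answer: 5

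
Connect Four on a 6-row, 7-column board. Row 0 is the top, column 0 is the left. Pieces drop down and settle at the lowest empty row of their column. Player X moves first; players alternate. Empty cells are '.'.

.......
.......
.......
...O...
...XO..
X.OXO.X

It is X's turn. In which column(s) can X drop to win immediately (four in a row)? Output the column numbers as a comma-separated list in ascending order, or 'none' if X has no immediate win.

Answer: none

Derivation:
col 0: drop X → no win
col 1: drop X → no win
col 2: drop X → no win
col 3: drop X → no win
col 4: drop X → no win
col 5: drop X → no win
col 6: drop X → no win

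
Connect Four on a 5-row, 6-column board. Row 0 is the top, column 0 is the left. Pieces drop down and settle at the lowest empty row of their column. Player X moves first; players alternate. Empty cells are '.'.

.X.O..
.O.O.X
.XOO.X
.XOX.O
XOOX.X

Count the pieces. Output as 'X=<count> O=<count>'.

X=9 O=9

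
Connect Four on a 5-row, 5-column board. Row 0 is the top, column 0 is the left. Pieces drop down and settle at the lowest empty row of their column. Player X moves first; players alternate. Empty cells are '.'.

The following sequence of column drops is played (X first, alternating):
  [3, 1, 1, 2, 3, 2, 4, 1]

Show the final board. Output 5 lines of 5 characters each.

Answer: .....
.....
.O...
.XOX.
.OOXX

Derivation:
Move 1: X drops in col 3, lands at row 4
Move 2: O drops in col 1, lands at row 4
Move 3: X drops in col 1, lands at row 3
Move 4: O drops in col 2, lands at row 4
Move 5: X drops in col 3, lands at row 3
Move 6: O drops in col 2, lands at row 3
Move 7: X drops in col 4, lands at row 4
Move 8: O drops in col 1, lands at row 2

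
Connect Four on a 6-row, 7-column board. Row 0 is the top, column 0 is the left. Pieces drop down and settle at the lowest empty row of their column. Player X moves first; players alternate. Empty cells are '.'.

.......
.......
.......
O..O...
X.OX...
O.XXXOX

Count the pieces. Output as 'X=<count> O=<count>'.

X=6 O=5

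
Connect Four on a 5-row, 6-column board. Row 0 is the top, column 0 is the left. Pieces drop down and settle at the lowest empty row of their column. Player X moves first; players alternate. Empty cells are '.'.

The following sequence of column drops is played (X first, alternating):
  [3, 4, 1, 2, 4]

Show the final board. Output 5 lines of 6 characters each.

Move 1: X drops in col 3, lands at row 4
Move 2: O drops in col 4, lands at row 4
Move 3: X drops in col 1, lands at row 4
Move 4: O drops in col 2, lands at row 4
Move 5: X drops in col 4, lands at row 3

Answer: ......
......
......
....X.
.XOXO.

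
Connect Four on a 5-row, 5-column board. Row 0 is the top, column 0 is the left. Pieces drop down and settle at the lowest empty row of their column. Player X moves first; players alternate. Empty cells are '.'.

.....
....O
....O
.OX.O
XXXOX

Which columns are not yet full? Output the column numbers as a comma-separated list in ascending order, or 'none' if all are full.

Answer: 0,1,2,3,4

Derivation:
col 0: top cell = '.' → open
col 1: top cell = '.' → open
col 2: top cell = '.' → open
col 3: top cell = '.' → open
col 4: top cell = '.' → open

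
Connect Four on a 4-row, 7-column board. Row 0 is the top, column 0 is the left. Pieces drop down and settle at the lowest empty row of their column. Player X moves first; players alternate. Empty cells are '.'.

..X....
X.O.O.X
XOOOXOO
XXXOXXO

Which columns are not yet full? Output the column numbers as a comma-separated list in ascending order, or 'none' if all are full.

Answer: 0,1,3,4,5,6

Derivation:
col 0: top cell = '.' → open
col 1: top cell = '.' → open
col 2: top cell = 'X' → FULL
col 3: top cell = '.' → open
col 4: top cell = '.' → open
col 5: top cell = '.' → open
col 6: top cell = '.' → open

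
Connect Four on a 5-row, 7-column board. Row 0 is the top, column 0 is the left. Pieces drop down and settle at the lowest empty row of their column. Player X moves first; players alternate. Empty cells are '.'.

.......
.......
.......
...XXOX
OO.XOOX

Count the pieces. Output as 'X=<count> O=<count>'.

X=5 O=5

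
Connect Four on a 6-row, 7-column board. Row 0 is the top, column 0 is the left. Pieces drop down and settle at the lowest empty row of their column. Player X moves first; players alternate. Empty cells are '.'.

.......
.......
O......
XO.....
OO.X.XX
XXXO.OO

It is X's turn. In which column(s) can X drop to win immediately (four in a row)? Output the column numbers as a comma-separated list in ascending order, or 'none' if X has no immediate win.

Answer: none

Derivation:
col 0: drop X → no win
col 1: drop X → no win
col 2: drop X → no win
col 3: drop X → no win
col 4: drop X → no win
col 5: drop X → no win
col 6: drop X → no win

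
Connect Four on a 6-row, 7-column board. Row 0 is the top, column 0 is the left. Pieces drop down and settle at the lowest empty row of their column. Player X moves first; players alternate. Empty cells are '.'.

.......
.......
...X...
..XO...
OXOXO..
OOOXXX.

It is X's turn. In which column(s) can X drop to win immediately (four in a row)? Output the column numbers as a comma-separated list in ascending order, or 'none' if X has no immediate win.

Answer: 6

Derivation:
col 0: drop X → no win
col 1: drop X → no win
col 2: drop X → no win
col 3: drop X → no win
col 4: drop X → no win
col 5: drop X → no win
col 6: drop X → WIN!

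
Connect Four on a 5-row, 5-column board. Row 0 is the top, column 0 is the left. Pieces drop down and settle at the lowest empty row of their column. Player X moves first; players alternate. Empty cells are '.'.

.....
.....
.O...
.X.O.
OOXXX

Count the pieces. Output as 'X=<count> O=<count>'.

X=4 O=4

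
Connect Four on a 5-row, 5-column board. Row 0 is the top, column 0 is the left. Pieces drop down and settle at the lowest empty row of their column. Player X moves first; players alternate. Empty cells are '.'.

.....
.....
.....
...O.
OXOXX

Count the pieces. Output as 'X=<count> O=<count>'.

X=3 O=3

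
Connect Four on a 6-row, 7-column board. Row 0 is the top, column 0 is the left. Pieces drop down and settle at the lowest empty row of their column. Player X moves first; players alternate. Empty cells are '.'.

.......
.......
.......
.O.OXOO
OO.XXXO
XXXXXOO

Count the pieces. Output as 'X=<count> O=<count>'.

X=9 O=9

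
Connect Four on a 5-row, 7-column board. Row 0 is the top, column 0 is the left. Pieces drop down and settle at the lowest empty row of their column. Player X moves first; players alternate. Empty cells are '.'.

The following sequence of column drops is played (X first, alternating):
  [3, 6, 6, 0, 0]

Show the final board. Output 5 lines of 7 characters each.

Answer: .......
.......
.......
X.....X
O..X..O

Derivation:
Move 1: X drops in col 3, lands at row 4
Move 2: O drops in col 6, lands at row 4
Move 3: X drops in col 6, lands at row 3
Move 4: O drops in col 0, lands at row 4
Move 5: X drops in col 0, lands at row 3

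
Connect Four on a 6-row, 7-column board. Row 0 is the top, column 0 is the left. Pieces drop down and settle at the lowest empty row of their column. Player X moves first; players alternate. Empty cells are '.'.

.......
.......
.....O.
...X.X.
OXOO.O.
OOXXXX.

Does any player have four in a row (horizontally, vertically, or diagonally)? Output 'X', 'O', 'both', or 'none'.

X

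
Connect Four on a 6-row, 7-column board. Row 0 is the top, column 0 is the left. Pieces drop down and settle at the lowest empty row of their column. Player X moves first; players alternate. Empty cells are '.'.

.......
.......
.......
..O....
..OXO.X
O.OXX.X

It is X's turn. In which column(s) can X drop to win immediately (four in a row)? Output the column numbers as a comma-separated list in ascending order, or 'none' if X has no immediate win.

Answer: 5

Derivation:
col 0: drop X → no win
col 1: drop X → no win
col 2: drop X → no win
col 3: drop X → no win
col 4: drop X → no win
col 5: drop X → WIN!
col 6: drop X → no win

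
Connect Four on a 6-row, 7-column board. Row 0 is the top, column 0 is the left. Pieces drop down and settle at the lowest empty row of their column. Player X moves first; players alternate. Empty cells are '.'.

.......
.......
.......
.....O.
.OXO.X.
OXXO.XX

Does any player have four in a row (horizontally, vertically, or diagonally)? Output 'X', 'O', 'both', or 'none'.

none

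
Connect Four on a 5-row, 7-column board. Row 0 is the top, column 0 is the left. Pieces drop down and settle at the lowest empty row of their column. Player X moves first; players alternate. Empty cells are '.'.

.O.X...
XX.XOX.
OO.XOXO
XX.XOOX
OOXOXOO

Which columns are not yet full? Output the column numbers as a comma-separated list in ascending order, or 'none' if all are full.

Answer: 0,2,4,5,6

Derivation:
col 0: top cell = '.' → open
col 1: top cell = 'O' → FULL
col 2: top cell = '.' → open
col 3: top cell = 'X' → FULL
col 4: top cell = '.' → open
col 5: top cell = '.' → open
col 6: top cell = '.' → open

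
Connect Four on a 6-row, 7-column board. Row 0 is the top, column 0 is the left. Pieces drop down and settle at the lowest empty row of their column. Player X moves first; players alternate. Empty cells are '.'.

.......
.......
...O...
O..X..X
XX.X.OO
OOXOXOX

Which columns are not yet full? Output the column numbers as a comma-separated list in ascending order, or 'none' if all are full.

Answer: 0,1,2,3,4,5,6

Derivation:
col 0: top cell = '.' → open
col 1: top cell = '.' → open
col 2: top cell = '.' → open
col 3: top cell = '.' → open
col 4: top cell = '.' → open
col 5: top cell = '.' → open
col 6: top cell = '.' → open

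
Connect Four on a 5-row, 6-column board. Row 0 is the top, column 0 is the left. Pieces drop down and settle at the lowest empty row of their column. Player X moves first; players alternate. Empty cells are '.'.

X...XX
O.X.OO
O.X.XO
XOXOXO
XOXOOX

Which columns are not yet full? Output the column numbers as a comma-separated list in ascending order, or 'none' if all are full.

Answer: 1,2,3

Derivation:
col 0: top cell = 'X' → FULL
col 1: top cell = '.' → open
col 2: top cell = '.' → open
col 3: top cell = '.' → open
col 4: top cell = 'X' → FULL
col 5: top cell = 'X' → FULL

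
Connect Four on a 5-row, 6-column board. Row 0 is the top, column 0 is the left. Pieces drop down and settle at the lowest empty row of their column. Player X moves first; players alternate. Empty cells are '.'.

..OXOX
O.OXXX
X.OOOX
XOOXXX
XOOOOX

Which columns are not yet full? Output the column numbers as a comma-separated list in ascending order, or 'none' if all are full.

Answer: 0,1

Derivation:
col 0: top cell = '.' → open
col 1: top cell = '.' → open
col 2: top cell = 'O' → FULL
col 3: top cell = 'X' → FULL
col 4: top cell = 'O' → FULL
col 5: top cell = 'X' → FULL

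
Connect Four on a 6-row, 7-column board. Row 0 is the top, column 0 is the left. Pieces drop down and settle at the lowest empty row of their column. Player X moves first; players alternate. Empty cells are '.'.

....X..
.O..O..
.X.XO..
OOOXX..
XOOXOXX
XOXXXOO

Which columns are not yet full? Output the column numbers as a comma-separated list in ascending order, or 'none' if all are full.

col 0: top cell = '.' → open
col 1: top cell = '.' → open
col 2: top cell = '.' → open
col 3: top cell = '.' → open
col 4: top cell = 'X' → FULL
col 5: top cell = '.' → open
col 6: top cell = '.' → open

Answer: 0,1,2,3,5,6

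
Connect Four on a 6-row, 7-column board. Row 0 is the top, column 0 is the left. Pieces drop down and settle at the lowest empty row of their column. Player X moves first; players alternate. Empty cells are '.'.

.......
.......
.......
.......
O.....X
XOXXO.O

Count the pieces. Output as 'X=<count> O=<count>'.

X=4 O=4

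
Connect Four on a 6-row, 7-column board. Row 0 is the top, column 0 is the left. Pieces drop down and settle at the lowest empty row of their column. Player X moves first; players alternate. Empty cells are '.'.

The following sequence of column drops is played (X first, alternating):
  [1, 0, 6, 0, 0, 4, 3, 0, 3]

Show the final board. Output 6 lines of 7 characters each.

Answer: .......
.......
O......
X......
O..X...
OX.XO.X

Derivation:
Move 1: X drops in col 1, lands at row 5
Move 2: O drops in col 0, lands at row 5
Move 3: X drops in col 6, lands at row 5
Move 4: O drops in col 0, lands at row 4
Move 5: X drops in col 0, lands at row 3
Move 6: O drops in col 4, lands at row 5
Move 7: X drops in col 3, lands at row 5
Move 8: O drops in col 0, lands at row 2
Move 9: X drops in col 3, lands at row 4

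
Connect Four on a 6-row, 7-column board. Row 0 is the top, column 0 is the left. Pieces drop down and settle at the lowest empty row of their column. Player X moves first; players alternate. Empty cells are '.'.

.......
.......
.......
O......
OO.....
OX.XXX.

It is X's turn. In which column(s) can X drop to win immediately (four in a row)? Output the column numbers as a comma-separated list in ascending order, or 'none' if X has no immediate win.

col 0: drop X → no win
col 1: drop X → no win
col 2: drop X → WIN!
col 3: drop X → no win
col 4: drop X → no win
col 5: drop X → no win
col 6: drop X → WIN!

Answer: 2,6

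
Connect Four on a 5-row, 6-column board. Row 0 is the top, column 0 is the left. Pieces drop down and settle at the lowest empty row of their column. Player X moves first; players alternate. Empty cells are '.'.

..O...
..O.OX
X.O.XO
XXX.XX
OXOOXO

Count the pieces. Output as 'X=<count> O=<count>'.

X=10 O=9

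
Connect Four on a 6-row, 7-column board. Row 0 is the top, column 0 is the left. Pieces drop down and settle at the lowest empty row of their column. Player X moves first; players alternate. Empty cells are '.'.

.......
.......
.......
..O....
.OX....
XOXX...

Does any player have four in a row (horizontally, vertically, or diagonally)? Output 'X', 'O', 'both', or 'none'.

none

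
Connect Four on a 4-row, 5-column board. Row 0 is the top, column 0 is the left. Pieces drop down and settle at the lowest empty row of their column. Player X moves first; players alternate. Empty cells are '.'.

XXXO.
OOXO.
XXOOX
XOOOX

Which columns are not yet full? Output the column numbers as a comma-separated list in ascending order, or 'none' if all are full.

col 0: top cell = 'X' → FULL
col 1: top cell = 'X' → FULL
col 2: top cell = 'X' → FULL
col 3: top cell = 'O' → FULL
col 4: top cell = '.' → open

Answer: 4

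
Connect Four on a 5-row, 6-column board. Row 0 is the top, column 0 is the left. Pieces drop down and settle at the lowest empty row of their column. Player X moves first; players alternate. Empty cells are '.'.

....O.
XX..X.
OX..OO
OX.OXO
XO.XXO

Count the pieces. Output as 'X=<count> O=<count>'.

X=9 O=9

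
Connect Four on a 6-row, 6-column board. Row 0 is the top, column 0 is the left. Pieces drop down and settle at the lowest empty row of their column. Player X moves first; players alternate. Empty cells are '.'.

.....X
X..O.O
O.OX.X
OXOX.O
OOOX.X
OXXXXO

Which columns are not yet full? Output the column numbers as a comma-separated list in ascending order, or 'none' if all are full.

col 0: top cell = '.' → open
col 1: top cell = '.' → open
col 2: top cell = '.' → open
col 3: top cell = '.' → open
col 4: top cell = '.' → open
col 5: top cell = 'X' → FULL

Answer: 0,1,2,3,4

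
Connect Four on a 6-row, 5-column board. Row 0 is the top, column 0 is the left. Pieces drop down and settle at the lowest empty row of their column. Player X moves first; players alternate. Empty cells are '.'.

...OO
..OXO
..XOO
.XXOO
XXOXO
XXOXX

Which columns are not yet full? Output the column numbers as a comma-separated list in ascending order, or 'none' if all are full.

Answer: 0,1,2

Derivation:
col 0: top cell = '.' → open
col 1: top cell = '.' → open
col 2: top cell = '.' → open
col 3: top cell = 'O' → FULL
col 4: top cell = 'O' → FULL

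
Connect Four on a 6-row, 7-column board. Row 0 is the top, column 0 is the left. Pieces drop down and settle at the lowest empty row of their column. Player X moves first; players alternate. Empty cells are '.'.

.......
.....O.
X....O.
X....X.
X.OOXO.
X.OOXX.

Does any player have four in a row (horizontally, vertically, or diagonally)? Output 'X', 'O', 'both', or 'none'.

X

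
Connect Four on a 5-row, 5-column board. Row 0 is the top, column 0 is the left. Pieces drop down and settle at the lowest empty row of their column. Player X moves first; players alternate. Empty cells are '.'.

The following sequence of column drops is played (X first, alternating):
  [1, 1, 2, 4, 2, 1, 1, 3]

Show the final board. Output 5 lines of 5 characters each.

Answer: .....
.X...
.O...
.OX..
.XXOO

Derivation:
Move 1: X drops in col 1, lands at row 4
Move 2: O drops in col 1, lands at row 3
Move 3: X drops in col 2, lands at row 4
Move 4: O drops in col 4, lands at row 4
Move 5: X drops in col 2, lands at row 3
Move 6: O drops in col 1, lands at row 2
Move 7: X drops in col 1, lands at row 1
Move 8: O drops in col 3, lands at row 4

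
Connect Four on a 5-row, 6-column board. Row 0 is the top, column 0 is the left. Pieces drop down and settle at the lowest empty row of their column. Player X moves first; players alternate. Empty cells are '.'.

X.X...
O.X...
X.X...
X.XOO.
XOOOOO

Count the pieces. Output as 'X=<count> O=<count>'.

X=8 O=8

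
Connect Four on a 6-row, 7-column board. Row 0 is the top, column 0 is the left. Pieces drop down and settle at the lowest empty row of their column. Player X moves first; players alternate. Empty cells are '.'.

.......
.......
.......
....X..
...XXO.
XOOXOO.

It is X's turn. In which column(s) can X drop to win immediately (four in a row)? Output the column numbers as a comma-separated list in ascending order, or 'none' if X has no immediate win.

col 0: drop X → no win
col 1: drop X → no win
col 2: drop X → no win
col 3: drop X → no win
col 4: drop X → no win
col 5: drop X → no win
col 6: drop X → no win

Answer: none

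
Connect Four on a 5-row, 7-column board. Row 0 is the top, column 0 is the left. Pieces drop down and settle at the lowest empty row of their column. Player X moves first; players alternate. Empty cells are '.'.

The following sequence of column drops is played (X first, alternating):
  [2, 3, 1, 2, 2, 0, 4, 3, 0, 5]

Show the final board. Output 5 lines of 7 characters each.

Answer: .......
.......
..X....
X.OO...
OXXOXO.

Derivation:
Move 1: X drops in col 2, lands at row 4
Move 2: O drops in col 3, lands at row 4
Move 3: X drops in col 1, lands at row 4
Move 4: O drops in col 2, lands at row 3
Move 5: X drops in col 2, lands at row 2
Move 6: O drops in col 0, lands at row 4
Move 7: X drops in col 4, lands at row 4
Move 8: O drops in col 3, lands at row 3
Move 9: X drops in col 0, lands at row 3
Move 10: O drops in col 5, lands at row 4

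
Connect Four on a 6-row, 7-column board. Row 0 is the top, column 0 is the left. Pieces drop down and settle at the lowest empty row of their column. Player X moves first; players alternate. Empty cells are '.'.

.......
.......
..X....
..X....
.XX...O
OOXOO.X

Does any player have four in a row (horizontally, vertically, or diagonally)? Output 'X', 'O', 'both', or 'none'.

X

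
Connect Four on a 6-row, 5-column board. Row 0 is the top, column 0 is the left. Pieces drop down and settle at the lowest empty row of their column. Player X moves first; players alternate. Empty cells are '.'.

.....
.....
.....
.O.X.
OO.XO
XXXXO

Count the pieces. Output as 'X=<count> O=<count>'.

X=6 O=5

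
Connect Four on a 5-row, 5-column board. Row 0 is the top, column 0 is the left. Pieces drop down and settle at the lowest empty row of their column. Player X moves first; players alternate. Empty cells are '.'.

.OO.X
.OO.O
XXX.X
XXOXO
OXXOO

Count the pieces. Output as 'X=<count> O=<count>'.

X=10 O=10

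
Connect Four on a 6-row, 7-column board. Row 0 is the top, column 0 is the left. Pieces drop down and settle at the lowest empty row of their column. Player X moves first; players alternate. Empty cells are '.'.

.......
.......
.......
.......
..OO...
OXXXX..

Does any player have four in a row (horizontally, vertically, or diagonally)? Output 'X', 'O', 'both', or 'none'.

X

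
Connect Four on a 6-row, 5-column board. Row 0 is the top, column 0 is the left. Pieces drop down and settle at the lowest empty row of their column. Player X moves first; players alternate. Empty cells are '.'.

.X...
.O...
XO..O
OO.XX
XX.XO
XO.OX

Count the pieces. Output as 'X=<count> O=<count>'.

X=9 O=8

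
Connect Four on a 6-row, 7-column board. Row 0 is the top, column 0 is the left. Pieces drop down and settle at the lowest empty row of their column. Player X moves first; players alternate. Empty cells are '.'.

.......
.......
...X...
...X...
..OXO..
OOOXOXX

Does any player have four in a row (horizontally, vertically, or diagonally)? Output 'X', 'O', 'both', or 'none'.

X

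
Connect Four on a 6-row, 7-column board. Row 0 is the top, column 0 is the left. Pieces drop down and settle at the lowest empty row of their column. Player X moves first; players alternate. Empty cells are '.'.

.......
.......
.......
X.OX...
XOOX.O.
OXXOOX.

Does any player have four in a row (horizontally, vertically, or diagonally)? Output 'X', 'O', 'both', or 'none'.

none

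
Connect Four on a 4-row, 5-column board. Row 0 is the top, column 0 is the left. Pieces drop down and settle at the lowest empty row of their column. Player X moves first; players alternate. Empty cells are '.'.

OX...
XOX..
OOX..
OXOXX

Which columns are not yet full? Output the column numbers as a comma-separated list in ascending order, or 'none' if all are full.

col 0: top cell = 'O' → FULL
col 1: top cell = 'X' → FULL
col 2: top cell = '.' → open
col 3: top cell = '.' → open
col 4: top cell = '.' → open

Answer: 2,3,4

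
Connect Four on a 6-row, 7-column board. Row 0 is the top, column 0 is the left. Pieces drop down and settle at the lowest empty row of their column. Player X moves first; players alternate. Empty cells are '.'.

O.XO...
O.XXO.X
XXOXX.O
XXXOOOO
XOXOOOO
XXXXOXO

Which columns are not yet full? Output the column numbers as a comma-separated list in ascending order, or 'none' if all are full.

Answer: 1,4,5,6

Derivation:
col 0: top cell = 'O' → FULL
col 1: top cell = '.' → open
col 2: top cell = 'X' → FULL
col 3: top cell = 'O' → FULL
col 4: top cell = '.' → open
col 5: top cell = '.' → open
col 6: top cell = '.' → open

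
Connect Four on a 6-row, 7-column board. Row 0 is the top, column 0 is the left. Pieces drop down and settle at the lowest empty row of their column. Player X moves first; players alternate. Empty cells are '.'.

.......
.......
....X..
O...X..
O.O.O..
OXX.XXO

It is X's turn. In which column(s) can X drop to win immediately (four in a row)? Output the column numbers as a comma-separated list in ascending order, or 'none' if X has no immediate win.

Answer: 3

Derivation:
col 0: drop X → no win
col 1: drop X → no win
col 2: drop X → no win
col 3: drop X → WIN!
col 4: drop X → no win
col 5: drop X → no win
col 6: drop X → no win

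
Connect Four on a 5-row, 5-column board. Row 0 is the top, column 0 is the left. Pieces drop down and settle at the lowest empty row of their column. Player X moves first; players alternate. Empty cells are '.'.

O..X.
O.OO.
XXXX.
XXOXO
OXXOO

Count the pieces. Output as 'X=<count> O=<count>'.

X=10 O=9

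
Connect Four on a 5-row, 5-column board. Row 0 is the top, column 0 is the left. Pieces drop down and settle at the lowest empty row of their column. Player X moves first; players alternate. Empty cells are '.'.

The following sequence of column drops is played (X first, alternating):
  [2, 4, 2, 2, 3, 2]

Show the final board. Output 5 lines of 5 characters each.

Answer: .....
..O..
..O..
..X..
..XXO

Derivation:
Move 1: X drops in col 2, lands at row 4
Move 2: O drops in col 4, lands at row 4
Move 3: X drops in col 2, lands at row 3
Move 4: O drops in col 2, lands at row 2
Move 5: X drops in col 3, lands at row 4
Move 6: O drops in col 2, lands at row 1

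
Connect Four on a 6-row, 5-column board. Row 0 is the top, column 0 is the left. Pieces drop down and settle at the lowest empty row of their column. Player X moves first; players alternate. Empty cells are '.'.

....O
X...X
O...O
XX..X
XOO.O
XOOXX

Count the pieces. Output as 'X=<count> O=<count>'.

X=9 O=8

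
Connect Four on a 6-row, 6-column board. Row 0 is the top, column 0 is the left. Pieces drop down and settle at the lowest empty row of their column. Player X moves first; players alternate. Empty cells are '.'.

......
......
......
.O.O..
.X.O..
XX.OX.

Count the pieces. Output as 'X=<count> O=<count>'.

X=4 O=4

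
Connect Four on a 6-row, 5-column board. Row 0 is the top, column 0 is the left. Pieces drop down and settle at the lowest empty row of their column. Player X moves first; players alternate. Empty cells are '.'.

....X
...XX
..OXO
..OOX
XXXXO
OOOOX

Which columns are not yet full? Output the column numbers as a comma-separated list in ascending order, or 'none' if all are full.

col 0: top cell = '.' → open
col 1: top cell = '.' → open
col 2: top cell = '.' → open
col 3: top cell = '.' → open
col 4: top cell = 'X' → FULL

Answer: 0,1,2,3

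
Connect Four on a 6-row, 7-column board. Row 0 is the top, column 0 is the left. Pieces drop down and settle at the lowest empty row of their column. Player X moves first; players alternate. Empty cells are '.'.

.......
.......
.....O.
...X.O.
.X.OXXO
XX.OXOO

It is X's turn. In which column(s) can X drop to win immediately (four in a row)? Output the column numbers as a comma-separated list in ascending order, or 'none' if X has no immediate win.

Answer: none

Derivation:
col 0: drop X → no win
col 1: drop X → no win
col 2: drop X → no win
col 3: drop X → no win
col 4: drop X → no win
col 5: drop X → no win
col 6: drop X → no win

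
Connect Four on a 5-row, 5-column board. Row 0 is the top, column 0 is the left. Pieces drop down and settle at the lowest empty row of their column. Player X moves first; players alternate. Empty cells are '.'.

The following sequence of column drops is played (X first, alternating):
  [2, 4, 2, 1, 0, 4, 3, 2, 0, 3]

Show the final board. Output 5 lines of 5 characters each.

Move 1: X drops in col 2, lands at row 4
Move 2: O drops in col 4, lands at row 4
Move 3: X drops in col 2, lands at row 3
Move 4: O drops in col 1, lands at row 4
Move 5: X drops in col 0, lands at row 4
Move 6: O drops in col 4, lands at row 3
Move 7: X drops in col 3, lands at row 4
Move 8: O drops in col 2, lands at row 2
Move 9: X drops in col 0, lands at row 3
Move 10: O drops in col 3, lands at row 3

Answer: .....
.....
..O..
X.XOO
XOXXO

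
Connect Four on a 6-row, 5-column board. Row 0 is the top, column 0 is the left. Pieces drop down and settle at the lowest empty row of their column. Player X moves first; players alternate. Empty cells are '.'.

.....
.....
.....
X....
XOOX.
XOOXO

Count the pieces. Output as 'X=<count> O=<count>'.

X=5 O=5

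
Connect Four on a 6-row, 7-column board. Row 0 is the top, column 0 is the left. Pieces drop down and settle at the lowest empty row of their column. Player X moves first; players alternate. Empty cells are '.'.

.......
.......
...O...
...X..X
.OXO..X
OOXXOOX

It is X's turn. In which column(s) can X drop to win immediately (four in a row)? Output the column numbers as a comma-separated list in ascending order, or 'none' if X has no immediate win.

col 0: drop X → no win
col 1: drop X → no win
col 2: drop X → no win
col 3: drop X → no win
col 4: drop X → no win
col 5: drop X → no win
col 6: drop X → WIN!

Answer: 6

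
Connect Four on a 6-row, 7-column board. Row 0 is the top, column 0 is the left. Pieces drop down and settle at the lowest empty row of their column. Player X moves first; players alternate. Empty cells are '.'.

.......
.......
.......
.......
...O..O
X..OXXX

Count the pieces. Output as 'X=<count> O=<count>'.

X=4 O=3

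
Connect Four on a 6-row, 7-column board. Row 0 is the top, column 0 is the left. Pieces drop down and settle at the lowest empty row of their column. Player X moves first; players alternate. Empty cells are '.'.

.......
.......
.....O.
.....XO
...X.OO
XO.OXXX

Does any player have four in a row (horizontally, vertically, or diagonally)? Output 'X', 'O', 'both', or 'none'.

none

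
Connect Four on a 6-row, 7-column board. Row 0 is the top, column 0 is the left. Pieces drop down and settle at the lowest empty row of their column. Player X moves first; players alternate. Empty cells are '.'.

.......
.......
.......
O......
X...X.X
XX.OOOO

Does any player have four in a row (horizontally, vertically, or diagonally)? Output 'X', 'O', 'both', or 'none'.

O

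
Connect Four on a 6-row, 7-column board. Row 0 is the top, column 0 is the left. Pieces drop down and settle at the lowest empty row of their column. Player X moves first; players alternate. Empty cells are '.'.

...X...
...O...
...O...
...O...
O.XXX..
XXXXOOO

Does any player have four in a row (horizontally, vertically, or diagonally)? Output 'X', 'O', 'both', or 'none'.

X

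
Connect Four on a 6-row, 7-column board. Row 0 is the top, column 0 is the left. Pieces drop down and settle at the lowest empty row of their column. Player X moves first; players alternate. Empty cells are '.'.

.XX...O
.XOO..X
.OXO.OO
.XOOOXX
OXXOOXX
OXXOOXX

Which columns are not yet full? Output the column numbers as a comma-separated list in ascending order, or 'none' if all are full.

Answer: 0,3,4,5

Derivation:
col 0: top cell = '.' → open
col 1: top cell = 'X' → FULL
col 2: top cell = 'X' → FULL
col 3: top cell = '.' → open
col 4: top cell = '.' → open
col 5: top cell = '.' → open
col 6: top cell = 'O' → FULL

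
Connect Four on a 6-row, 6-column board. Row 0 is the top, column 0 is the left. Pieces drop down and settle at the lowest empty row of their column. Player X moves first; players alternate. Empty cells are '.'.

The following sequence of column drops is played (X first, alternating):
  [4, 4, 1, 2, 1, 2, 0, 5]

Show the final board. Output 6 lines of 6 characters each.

Answer: ......
......
......
......
.XO.O.
XXO.XO

Derivation:
Move 1: X drops in col 4, lands at row 5
Move 2: O drops in col 4, lands at row 4
Move 3: X drops in col 1, lands at row 5
Move 4: O drops in col 2, lands at row 5
Move 5: X drops in col 1, lands at row 4
Move 6: O drops in col 2, lands at row 4
Move 7: X drops in col 0, lands at row 5
Move 8: O drops in col 5, lands at row 5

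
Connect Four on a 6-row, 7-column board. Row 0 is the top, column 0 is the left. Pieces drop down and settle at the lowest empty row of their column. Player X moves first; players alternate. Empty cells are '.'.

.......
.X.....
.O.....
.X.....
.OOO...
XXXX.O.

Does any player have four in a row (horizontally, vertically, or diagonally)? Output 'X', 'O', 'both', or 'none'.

X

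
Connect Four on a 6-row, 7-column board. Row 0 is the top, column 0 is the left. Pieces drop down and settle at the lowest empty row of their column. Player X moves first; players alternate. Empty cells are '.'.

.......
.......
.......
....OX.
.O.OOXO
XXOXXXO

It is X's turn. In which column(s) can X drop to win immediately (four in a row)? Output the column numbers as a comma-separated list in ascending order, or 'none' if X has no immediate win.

col 0: drop X → no win
col 1: drop X → no win
col 2: drop X → no win
col 3: drop X → no win
col 4: drop X → no win
col 5: drop X → WIN!
col 6: drop X → no win

Answer: 5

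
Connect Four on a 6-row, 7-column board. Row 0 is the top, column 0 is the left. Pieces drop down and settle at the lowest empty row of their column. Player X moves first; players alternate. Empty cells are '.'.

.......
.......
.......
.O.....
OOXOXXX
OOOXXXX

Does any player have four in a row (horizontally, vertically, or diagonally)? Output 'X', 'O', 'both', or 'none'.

X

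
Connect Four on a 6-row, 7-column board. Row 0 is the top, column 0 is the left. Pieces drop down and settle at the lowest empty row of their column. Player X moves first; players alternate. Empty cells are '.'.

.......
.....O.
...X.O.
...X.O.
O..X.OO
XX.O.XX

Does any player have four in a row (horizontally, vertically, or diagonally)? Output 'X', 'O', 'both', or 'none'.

O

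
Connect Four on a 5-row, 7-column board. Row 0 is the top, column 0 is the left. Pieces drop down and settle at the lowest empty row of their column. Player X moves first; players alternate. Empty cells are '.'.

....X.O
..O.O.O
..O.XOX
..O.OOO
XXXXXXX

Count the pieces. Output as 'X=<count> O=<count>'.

X=10 O=10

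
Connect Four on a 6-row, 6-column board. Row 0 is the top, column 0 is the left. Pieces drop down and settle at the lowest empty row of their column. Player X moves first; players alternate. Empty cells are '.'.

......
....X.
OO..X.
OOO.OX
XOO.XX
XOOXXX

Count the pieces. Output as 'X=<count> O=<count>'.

X=10 O=10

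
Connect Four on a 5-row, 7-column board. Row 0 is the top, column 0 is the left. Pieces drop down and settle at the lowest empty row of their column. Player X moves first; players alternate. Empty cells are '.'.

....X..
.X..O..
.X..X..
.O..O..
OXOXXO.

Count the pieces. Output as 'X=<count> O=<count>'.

X=7 O=6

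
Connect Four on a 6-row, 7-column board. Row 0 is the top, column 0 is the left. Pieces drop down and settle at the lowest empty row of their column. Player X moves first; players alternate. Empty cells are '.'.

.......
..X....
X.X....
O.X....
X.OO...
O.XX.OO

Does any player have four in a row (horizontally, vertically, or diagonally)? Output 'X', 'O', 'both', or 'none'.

none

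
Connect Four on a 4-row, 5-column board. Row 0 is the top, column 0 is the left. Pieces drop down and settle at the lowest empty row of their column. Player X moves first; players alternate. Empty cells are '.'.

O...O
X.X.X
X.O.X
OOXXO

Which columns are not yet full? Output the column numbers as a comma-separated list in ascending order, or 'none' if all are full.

col 0: top cell = 'O' → FULL
col 1: top cell = '.' → open
col 2: top cell = '.' → open
col 3: top cell = '.' → open
col 4: top cell = 'O' → FULL

Answer: 1,2,3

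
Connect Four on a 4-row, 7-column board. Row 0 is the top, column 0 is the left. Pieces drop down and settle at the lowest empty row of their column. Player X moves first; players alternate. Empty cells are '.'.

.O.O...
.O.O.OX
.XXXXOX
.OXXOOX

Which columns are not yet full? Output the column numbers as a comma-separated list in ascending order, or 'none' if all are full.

Answer: 0,2,4,5,6

Derivation:
col 0: top cell = '.' → open
col 1: top cell = 'O' → FULL
col 2: top cell = '.' → open
col 3: top cell = 'O' → FULL
col 4: top cell = '.' → open
col 5: top cell = '.' → open
col 6: top cell = '.' → open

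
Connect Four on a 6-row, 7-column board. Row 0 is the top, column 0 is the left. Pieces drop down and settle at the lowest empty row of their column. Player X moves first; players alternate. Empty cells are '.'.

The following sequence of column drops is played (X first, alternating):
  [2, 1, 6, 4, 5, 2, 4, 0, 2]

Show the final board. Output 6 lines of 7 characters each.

Move 1: X drops in col 2, lands at row 5
Move 2: O drops in col 1, lands at row 5
Move 3: X drops in col 6, lands at row 5
Move 4: O drops in col 4, lands at row 5
Move 5: X drops in col 5, lands at row 5
Move 6: O drops in col 2, lands at row 4
Move 7: X drops in col 4, lands at row 4
Move 8: O drops in col 0, lands at row 5
Move 9: X drops in col 2, lands at row 3

Answer: .......
.......
.......
..X....
..O.X..
OOX.OXX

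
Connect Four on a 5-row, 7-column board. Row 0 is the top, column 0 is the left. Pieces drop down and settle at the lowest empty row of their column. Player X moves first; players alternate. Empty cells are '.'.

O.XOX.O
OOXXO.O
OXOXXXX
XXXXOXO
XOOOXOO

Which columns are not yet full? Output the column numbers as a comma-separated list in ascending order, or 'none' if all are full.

Answer: 1,5

Derivation:
col 0: top cell = 'O' → FULL
col 1: top cell = '.' → open
col 2: top cell = 'X' → FULL
col 3: top cell = 'O' → FULL
col 4: top cell = 'X' → FULL
col 5: top cell = '.' → open
col 6: top cell = 'O' → FULL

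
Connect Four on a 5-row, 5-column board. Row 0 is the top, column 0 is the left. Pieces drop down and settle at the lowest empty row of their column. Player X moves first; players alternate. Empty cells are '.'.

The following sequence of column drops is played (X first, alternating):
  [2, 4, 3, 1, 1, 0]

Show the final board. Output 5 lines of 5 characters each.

Answer: .....
.....
.....
.X...
OOXXO

Derivation:
Move 1: X drops in col 2, lands at row 4
Move 2: O drops in col 4, lands at row 4
Move 3: X drops in col 3, lands at row 4
Move 4: O drops in col 1, lands at row 4
Move 5: X drops in col 1, lands at row 3
Move 6: O drops in col 0, lands at row 4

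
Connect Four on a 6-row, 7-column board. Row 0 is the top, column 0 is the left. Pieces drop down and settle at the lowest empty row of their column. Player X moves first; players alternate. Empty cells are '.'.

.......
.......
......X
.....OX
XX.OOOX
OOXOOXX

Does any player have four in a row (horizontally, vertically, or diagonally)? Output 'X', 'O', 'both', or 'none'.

X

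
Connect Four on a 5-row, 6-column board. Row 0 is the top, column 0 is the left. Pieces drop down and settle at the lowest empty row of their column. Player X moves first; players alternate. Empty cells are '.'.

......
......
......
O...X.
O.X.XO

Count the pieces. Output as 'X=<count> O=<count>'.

X=3 O=3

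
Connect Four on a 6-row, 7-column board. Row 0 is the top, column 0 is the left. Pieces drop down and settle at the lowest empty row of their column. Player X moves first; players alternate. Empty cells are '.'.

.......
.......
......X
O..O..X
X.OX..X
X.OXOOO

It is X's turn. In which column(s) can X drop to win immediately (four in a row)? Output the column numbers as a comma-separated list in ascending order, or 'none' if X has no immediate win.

col 0: drop X → no win
col 1: drop X → no win
col 2: drop X → no win
col 3: drop X → no win
col 4: drop X → no win
col 5: drop X → no win
col 6: drop X → WIN!

Answer: 6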